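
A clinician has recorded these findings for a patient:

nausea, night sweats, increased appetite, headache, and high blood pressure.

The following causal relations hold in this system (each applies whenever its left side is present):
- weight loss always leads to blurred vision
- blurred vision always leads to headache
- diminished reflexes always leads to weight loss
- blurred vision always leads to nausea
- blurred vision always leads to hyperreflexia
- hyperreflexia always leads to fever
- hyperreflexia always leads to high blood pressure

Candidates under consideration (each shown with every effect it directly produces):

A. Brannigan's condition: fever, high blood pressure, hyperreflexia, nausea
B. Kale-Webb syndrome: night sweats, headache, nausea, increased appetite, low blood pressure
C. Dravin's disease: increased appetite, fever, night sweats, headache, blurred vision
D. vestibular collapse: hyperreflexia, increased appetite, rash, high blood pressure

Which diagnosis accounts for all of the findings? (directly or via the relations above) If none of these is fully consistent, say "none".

C

Checking each candidate against the observations:
(A) Brannigan's condition — does not account for night sweats, increased appetite, headache
(B) Kale-Webb syndrome — nausea +; night sweats +; increased appetite +; headache +; high blood pressure -
(C) Dravin's disease — nausea + (via blurred vision → nausea); night sweats +; increased appetite +; headache +; high blood pressure + (via blurred vision → hyperreflexia → high blood pressure)
(D) vestibular collapse — does not account for nausea, night sweats, headache
Only (C) is consistent with every observation.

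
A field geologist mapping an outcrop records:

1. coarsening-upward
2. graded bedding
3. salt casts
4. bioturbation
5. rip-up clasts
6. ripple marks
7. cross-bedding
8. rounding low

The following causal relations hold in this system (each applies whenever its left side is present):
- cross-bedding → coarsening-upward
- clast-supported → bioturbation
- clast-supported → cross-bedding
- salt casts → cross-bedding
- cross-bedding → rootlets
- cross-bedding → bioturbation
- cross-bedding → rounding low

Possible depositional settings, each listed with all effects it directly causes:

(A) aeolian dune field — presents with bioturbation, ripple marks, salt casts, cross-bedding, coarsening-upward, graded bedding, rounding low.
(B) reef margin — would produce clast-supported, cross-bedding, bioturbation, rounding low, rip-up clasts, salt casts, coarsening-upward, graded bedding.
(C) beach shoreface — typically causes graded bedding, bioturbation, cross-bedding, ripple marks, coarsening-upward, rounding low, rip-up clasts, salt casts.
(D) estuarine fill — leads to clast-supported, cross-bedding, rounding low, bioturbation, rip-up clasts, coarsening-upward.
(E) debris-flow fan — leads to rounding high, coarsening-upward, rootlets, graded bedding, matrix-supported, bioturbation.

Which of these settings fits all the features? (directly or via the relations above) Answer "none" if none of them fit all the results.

Per-candidate check:
(A) aeolian dune field — does not account for rip-up clasts
(B) reef margin — coarsening-upward yes; graded bedding yes; salt casts yes; bioturbation yes; rip-up clasts yes; ripple marks NO; cross-bedding yes; rounding low yes
(C) beach shoreface — accounts for every observation
(D) estuarine fill — coarsening-upward yes; graded bedding NO; salt casts NO; bioturbation yes; rip-up clasts yes; ripple marks NO; cross-bedding yes; rounding low yes
(E) debris-flow fan — coarsening-upward yes; graded bedding yes; salt casts NO; bioturbation yes; rip-up clasts NO; ripple marks NO; cross-bedding NO; rounding low NO
Only (C) is consistent with every observation.

C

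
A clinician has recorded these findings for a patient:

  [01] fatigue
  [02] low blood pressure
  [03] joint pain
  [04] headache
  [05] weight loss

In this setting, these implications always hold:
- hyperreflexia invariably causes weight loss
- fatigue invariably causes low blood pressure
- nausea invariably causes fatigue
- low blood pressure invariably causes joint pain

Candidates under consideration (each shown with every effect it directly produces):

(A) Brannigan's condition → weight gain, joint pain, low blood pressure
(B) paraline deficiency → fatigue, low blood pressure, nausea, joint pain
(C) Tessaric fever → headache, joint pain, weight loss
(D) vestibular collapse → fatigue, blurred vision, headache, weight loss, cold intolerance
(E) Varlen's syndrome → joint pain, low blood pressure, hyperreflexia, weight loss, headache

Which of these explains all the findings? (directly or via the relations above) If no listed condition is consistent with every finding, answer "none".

Per-candidate check:
(A) Brannigan's condition — fails on fatigue, headache, weight loss (predicts weight gain, not weight loss)
(B) paraline deficiency — does not account for headache, weight loss
(C) Tessaric fever — fatigue miss; low blood pressure miss; joint pain match; headache match; weight loss match
(D) vestibular collapse — fatigue match; low blood pressure match (by fatigue → low blood pressure); joint pain match (by fatigue → low blood pressure → joint pain); headache match; weight loss match
(E) Varlen's syndrome — does not account for fatigue
(D) is the only candidate with no mismatches.

D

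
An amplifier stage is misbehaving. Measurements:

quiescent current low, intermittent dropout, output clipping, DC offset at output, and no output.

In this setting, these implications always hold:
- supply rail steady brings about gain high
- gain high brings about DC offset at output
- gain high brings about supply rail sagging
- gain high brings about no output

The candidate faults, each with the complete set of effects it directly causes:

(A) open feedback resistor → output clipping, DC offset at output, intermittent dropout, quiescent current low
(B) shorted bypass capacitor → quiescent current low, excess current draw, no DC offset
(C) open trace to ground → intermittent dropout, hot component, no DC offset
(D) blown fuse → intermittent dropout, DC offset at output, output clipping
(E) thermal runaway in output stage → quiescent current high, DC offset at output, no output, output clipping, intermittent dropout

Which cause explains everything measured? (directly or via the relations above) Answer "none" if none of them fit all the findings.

none

Per-candidate check:
(A) open feedback resistor — does not account for no output
(B) shorted bypass capacitor — fails on intermittent dropout, output clipping, DC offset at output, no output (predicts no DC offset, not DC offset at output)
(C) open trace to ground — fails on quiescent current low, output clipping, DC offset at output, no output (predicts no DC offset, not DC offset at output)
(D) blown fuse — does not account for quiescent current low, no output
(E) thermal runaway in output stage — fails on quiescent current low (predicts quiescent current high, not quiescent current low)
No candidate is consistent with all observations.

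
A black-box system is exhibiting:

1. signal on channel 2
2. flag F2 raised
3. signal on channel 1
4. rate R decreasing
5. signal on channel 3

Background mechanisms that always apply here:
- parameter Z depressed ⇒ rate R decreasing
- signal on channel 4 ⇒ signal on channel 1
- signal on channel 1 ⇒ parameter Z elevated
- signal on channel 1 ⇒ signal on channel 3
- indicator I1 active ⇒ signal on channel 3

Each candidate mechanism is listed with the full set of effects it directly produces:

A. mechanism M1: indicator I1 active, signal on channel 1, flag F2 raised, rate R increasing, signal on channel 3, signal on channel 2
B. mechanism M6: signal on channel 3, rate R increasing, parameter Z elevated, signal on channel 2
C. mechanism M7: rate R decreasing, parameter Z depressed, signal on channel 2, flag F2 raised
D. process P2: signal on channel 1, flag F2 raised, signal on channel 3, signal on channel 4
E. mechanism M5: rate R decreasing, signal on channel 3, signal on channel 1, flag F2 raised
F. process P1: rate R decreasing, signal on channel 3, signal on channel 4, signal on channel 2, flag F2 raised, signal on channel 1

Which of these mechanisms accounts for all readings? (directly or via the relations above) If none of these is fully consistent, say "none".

F

For each candidate, compare predicted effects to what was observed:
(A) mechanism M1 — fails on rate R decreasing (predicts rate R increasing, not rate R decreasing)
(B) mechanism M6 — signal on channel 2 match; flag F2 raised miss; signal on channel 1 miss; rate R decreasing miss; signal on channel 3 match
(C) mechanism M7 — signal on channel 2 match; flag F2 raised match; signal on channel 1 miss; rate R decreasing match; signal on channel 3 miss
(D) process P2 — signal on channel 2 miss; flag F2 raised match; signal on channel 1 match; rate R decreasing miss; signal on channel 3 match
(E) mechanism M5 — signal on channel 2 miss; flag F2 raised match; signal on channel 1 match; rate R decreasing match; signal on channel 3 match
(F) process P1 — signal on channel 2 match; flag F2 raised match; signal on channel 1 match; rate R decreasing match; signal on channel 3 match
(F) is the only candidate with no mismatches.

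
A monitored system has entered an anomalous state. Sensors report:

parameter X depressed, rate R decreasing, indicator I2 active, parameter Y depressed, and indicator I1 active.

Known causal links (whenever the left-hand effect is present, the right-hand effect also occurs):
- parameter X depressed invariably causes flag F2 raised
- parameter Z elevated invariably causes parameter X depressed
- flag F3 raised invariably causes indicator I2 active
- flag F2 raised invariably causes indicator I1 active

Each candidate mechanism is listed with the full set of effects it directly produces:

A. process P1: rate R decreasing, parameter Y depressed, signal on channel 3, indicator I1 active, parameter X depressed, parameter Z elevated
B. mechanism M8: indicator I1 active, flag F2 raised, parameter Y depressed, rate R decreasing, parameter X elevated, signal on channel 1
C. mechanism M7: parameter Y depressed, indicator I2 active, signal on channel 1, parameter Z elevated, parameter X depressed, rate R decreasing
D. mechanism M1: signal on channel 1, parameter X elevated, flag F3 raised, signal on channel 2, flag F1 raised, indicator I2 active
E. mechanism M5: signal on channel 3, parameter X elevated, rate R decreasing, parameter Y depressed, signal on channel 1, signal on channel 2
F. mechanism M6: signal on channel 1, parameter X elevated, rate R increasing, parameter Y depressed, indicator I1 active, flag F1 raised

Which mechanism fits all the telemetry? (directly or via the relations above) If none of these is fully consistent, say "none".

C

For each candidate, compare predicted effects to what was observed:
(A) process P1 — does not account for indicator I2 active
(B) mechanism M8 — parameter X depressed miss; rate R decreasing match; indicator I2 active miss; parameter Y depressed match; indicator I1 active match
(C) mechanism M7 — accounts for every observation (indicator I1 active through parameter X depressed → flag F2 raised → indicator I1 active)
(D) mechanism M1 — parameter X depressed miss; rate R decreasing miss; indicator I2 active match; parameter Y depressed miss; indicator I1 active miss
(E) mechanism M5 — parameter X depressed miss; rate R decreasing match; indicator I2 active miss; parameter Y depressed match; indicator I1 active miss
(F) mechanism M6 — fails on parameter X depressed, rate R decreasing, indicator I2 active (predicts parameter X elevated, not parameter X depressed; predicts rate R increasing, not rate R decreasing)
(C) alone accounts for all the evidence.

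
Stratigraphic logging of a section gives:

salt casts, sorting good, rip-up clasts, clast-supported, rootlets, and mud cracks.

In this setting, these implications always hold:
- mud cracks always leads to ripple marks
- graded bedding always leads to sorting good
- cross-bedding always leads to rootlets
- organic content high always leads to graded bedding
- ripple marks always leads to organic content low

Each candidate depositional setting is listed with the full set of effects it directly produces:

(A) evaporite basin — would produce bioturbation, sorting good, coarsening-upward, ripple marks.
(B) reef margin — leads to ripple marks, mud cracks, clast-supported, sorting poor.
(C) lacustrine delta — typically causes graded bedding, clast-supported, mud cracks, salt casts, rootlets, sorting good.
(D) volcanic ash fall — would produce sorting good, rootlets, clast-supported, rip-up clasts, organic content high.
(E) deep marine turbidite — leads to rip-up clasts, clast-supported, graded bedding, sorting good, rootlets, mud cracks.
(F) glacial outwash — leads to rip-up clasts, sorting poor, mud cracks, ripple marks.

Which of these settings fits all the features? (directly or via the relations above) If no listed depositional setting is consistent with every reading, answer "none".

none

Checking each candidate against the observations:
(A) evaporite basin — does not account for salt casts, rip-up clasts, clast-supported, rootlets, mud cracks
(B) reef margin — fails on salt casts, sorting good, rip-up clasts, rootlets (predicts sorting poor, not sorting good)
(C) lacustrine delta — salt casts yes; sorting good yes; rip-up clasts NO; clast-supported yes; rootlets yes; mud cracks yes
(D) volcanic ash fall — salt casts NO; sorting good yes; rip-up clasts yes; clast-supported yes; rootlets yes; mud cracks NO
(E) deep marine turbidite — salt casts NO; sorting good yes; rip-up clasts yes; clast-supported yes; rootlets yes; mud cracks yes
(F) glacial outwash — salt casts NO; sorting good NO; rip-up clasts yes; clast-supported NO; rootlets NO; mud cracks yes
Every candidate fails on at least one observation.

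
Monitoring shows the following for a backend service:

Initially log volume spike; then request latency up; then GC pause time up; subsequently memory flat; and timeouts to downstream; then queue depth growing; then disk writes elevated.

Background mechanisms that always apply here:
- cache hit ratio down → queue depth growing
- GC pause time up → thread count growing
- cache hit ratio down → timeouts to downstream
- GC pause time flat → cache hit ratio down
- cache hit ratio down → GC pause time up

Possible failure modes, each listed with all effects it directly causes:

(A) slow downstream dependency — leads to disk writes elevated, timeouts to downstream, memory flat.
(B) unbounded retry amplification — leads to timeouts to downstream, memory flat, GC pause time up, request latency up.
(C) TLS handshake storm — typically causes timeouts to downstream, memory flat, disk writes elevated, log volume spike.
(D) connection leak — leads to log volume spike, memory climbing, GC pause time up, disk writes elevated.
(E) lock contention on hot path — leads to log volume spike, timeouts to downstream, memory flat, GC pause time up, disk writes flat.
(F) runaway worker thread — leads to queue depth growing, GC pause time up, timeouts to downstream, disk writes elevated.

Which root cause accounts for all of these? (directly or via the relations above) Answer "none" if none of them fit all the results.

Checking each candidate against the observations:
(A) slow downstream dependency — log volume spike -; request latency up -; GC pause time up -; memory flat +; timeouts to downstream +; queue depth growing -; disk writes elevated +
(B) unbounded retry amplification — log volume spike -; request latency up +; GC pause time up +; memory flat +; timeouts to downstream +; queue depth growing -; disk writes elevated -
(C) TLS handshake storm — does not account for request latency up, GC pause time up, queue depth growing
(D) connection leak — log volume spike +; request latency up -; GC pause time up +; memory flat -; timeouts to downstream -; queue depth growing -; disk writes elevated +
(E) lock contention on hot path — log volume spike +; request latency up -; GC pause time up +; memory flat +; timeouts to downstream +; queue depth growing -; disk writes elevated -
(F) runaway worker thread — log volume spike -; request latency up -; GC pause time up +; memory flat -; timeouts to downstream +; queue depth growing +; disk writes elevated +
No candidate is consistent with all observations.

none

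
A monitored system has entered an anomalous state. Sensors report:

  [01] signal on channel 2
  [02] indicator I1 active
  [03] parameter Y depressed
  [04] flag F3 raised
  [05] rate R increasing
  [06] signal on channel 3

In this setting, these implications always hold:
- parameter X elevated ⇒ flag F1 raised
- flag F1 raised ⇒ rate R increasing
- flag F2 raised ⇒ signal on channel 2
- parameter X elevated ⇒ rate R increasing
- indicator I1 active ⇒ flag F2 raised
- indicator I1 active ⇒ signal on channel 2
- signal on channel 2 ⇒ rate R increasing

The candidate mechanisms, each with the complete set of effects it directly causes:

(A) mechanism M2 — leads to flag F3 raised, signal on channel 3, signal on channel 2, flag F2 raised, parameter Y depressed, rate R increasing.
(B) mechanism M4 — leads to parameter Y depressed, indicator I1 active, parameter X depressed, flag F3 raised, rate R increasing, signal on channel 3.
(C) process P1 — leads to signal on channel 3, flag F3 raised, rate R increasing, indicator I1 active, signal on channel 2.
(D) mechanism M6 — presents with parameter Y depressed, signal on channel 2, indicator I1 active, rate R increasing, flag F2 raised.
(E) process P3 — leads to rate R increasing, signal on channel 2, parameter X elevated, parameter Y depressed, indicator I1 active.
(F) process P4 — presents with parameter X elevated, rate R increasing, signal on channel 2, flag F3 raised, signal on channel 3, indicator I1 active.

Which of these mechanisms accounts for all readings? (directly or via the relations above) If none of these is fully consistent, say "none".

For each candidate, compare predicted effects to what was observed:
(A) mechanism M2 — signal on channel 2 +; indicator I1 active -; parameter Y depressed +; flag F3 raised +; rate R increasing +; signal on channel 3 +
(B) mechanism M4 — signal on channel 2 + (via indicator I1 active → signal on channel 2); indicator I1 active +; parameter Y depressed +; flag F3 raised +; rate R increasing +; signal on channel 3 +
(C) process P1 — signal on channel 2 +; indicator I1 active +; parameter Y depressed -; flag F3 raised +; rate R increasing +; signal on channel 3 +
(D) mechanism M6 — does not account for flag F3 raised, signal on channel 3
(E) process P3 — does not account for flag F3 raised, signal on channel 3
(F) process P4 — does not account for parameter Y depressed
(B) alone accounts for all the evidence.

B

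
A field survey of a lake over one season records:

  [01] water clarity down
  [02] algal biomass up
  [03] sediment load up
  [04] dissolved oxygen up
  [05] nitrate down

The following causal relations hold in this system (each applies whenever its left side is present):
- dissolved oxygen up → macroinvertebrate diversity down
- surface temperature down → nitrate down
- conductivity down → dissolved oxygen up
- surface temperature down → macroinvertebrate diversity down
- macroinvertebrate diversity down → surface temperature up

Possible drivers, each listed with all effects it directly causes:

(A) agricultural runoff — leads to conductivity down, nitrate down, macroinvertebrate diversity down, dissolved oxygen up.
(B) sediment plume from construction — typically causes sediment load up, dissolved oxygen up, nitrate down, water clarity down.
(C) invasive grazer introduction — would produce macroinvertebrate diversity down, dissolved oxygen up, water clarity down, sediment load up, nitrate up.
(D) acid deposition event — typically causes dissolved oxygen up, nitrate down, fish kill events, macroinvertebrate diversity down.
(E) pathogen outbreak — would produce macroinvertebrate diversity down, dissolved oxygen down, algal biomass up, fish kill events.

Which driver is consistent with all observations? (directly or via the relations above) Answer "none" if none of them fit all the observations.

Per-candidate check:
(A) agricultural runoff — water clarity down -; algal biomass up -; sediment load up -; dissolved oxygen up +; nitrate down +
(B) sediment plume from construction — does not account for algal biomass up
(C) invasive grazer introduction — water clarity down +; algal biomass up -; sediment load up +; dissolved oxygen up +; nitrate down -
(D) acid deposition event — water clarity down -; algal biomass up -; sediment load up -; dissolved oxygen up +; nitrate down +
(E) pathogen outbreak — water clarity down -; algal biomass up +; sediment load up -; dissolved oxygen up -; nitrate down -
None of the listed candidates fits everything.

none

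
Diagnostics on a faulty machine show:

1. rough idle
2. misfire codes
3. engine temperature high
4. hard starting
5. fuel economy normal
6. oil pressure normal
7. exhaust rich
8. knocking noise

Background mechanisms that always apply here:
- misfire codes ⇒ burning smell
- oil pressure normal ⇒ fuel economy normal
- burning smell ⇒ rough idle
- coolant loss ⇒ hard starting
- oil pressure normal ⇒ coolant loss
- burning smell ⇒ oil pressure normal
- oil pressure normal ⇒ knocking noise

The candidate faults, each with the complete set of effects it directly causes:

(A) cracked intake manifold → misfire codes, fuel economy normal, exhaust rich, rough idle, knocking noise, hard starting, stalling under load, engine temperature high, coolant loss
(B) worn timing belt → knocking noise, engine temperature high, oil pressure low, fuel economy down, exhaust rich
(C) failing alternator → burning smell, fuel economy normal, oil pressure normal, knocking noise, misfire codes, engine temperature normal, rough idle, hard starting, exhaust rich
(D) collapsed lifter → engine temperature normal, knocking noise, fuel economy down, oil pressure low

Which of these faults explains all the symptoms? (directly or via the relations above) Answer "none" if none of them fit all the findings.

A

Per-candidate check:
(A) cracked intake manifold — accounts for every observation (oil pressure normal by misfire codes → burning smell → oil pressure normal)
(B) worn timing belt — rough idle -; misfire codes -; engine temperature high +; hard starting -; fuel economy normal -; oil pressure normal -; exhaust rich +; knocking noise +
(C) failing alternator — fails on engine temperature high (predicts engine temperature normal, not engine temperature high)
(D) collapsed lifter — fails on rough idle, misfire codes, engine temperature high, hard starting, fuel economy normal, oil pressure normal, exhaust rich (predicts engine temperature normal, not engine temperature high; predicts fuel economy down, not fuel economy normal; predicts oil pressure low, not oil pressure normal)
(A) alone accounts for all the evidence.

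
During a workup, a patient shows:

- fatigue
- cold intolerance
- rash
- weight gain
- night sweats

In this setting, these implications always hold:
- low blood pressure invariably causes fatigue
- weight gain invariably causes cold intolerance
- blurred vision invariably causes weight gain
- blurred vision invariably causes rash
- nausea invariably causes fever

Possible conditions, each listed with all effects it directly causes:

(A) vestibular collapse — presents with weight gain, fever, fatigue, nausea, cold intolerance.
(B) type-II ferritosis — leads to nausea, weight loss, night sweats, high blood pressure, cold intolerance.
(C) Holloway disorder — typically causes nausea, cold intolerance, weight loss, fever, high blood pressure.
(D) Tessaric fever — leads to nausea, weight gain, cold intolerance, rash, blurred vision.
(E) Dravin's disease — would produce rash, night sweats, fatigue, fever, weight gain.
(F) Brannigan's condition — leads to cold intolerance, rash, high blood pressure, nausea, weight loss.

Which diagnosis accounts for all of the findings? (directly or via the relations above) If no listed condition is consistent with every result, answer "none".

For each candidate, compare predicted effects to what was observed:
(A) vestibular collapse — does not account for rash, night sweats
(B) type-II ferritosis — fatigue miss; cold intolerance match; rash miss; weight gain miss; night sweats match
(C) Holloway disorder — fails on fatigue, rash, weight gain, night sweats (predicts weight loss, not weight gain)
(D) Tessaric fever — fatigue miss; cold intolerance match; rash match; weight gain match; night sweats miss
(E) Dravin's disease — fatigue match; cold intolerance match (through weight gain → cold intolerance); rash match; weight gain match; night sweats match
(F) Brannigan's condition — fatigue miss; cold intolerance match; rash match; weight gain miss; night sweats miss
(E) is the only candidate with no mismatches.

E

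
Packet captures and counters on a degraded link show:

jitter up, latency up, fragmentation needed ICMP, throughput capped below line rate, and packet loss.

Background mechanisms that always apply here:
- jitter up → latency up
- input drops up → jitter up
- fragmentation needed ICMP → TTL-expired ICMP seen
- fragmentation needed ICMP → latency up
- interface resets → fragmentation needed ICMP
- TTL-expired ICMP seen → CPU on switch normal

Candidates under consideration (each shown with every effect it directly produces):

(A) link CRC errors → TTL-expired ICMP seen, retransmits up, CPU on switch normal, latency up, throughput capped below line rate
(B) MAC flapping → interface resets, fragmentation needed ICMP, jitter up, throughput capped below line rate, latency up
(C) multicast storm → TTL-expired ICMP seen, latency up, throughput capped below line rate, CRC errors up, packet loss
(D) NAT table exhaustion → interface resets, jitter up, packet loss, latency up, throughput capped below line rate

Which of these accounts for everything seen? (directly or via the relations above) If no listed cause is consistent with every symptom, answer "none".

D

For each candidate, compare predicted effects to what was observed:
(A) link CRC errors — jitter up ✗; latency up ✓; fragmentation needed ICMP ✗; throughput capped below line rate ✓; packet loss ✗
(B) MAC flapping — jitter up ✓; latency up ✓; fragmentation needed ICMP ✓; throughput capped below line rate ✓; packet loss ✗
(C) multicast storm — jitter up ✗; latency up ✓; fragmentation needed ICMP ✗; throughput capped below line rate ✓; packet loss ✓
(D) NAT table exhaustion — accounts for every observation (fragmentation needed ICMP through interface resets → fragmentation needed ICMP)
(D) alone accounts for all the evidence.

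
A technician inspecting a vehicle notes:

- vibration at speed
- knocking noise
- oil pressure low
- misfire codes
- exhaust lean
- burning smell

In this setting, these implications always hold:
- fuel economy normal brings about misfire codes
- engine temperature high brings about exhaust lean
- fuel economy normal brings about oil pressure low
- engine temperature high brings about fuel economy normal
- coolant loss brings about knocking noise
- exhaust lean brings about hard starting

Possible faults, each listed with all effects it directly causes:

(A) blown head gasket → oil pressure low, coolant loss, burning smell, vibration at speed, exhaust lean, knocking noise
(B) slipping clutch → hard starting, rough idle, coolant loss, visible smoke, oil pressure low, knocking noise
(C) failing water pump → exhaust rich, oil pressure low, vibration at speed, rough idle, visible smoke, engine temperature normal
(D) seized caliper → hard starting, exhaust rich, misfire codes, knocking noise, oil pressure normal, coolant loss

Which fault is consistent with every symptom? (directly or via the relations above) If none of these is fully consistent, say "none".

Testing each hypothesis:
(A) blown head gasket — vibration at speed yes; knocking noise yes; oil pressure low yes; misfire codes NO; exhaust lean yes; burning smell yes
(B) slipping clutch — vibration at speed NO; knocking noise yes; oil pressure low yes; misfire codes NO; exhaust lean NO; burning smell NO
(C) failing water pump — fails on knocking noise, misfire codes, exhaust lean, burning smell (predicts exhaust rich, not exhaust lean)
(D) seized caliper — vibration at speed NO; knocking noise yes; oil pressure low NO; misfire codes yes; exhaust lean NO; burning smell NO
No candidate is consistent with all observations.

none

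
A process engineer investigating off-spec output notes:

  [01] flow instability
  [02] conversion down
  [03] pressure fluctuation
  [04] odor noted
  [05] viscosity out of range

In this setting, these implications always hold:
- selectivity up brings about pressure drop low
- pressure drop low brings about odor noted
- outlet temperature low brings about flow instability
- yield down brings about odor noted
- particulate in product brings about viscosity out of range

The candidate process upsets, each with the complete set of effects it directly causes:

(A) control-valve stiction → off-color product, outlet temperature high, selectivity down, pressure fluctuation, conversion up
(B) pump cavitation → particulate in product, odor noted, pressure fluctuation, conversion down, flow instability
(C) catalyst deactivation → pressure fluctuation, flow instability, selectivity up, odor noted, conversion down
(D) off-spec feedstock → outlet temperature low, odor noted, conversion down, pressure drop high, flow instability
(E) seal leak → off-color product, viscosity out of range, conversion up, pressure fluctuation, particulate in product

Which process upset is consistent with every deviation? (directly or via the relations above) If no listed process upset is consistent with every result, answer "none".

B

Checking each candidate against the observations:
(A) control-valve stiction — fails on flow instability, conversion down, odor noted, viscosity out of range (predicts conversion up, not conversion down)
(B) pump cavitation — flow instability ✓; conversion down ✓; pressure fluctuation ✓; odor noted ✓; viscosity out of range ✓ (by particulate in product → viscosity out of range)
(C) catalyst deactivation — does not account for viscosity out of range
(D) off-spec feedstock — flow instability ✓; conversion down ✓; pressure fluctuation ✗; odor noted ✓; viscosity out of range ✗
(E) seal leak — fails on flow instability, conversion down, odor noted (predicts conversion up, not conversion down)
(B) alone accounts for all the evidence.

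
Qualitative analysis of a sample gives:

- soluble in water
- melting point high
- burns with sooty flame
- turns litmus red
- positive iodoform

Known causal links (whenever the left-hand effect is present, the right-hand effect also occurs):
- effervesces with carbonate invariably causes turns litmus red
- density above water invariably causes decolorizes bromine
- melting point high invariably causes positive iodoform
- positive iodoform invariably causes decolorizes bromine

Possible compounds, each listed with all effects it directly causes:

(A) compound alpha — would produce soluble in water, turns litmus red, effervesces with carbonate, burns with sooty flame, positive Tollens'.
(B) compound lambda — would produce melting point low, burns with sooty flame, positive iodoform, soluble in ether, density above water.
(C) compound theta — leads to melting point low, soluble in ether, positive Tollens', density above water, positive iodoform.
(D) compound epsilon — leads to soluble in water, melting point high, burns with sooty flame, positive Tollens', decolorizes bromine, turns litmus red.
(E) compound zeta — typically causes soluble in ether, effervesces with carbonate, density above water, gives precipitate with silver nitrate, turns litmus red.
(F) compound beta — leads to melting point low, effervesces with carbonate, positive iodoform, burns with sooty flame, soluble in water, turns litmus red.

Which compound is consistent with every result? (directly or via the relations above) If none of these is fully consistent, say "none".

D

Per-candidate check:
(A) compound alpha — does not account for melting point high, positive iodoform
(B) compound lambda — fails on soluble in water, melting point high, turns litmus red (predicts melting point low, not melting point high)
(C) compound theta — fails on soluble in water, melting point high, burns with sooty flame, turns litmus red (predicts melting point low, not melting point high)
(D) compound epsilon — accounts for every observation (positive iodoform via melting point high → positive iodoform)
(E) compound zeta — soluble in water miss; melting point high miss; burns with sooty flame miss; turns litmus red match; positive iodoform miss
(F) compound beta — fails on melting point high (predicts melting point low, not melting point high)
Only (D) is consistent with every observation.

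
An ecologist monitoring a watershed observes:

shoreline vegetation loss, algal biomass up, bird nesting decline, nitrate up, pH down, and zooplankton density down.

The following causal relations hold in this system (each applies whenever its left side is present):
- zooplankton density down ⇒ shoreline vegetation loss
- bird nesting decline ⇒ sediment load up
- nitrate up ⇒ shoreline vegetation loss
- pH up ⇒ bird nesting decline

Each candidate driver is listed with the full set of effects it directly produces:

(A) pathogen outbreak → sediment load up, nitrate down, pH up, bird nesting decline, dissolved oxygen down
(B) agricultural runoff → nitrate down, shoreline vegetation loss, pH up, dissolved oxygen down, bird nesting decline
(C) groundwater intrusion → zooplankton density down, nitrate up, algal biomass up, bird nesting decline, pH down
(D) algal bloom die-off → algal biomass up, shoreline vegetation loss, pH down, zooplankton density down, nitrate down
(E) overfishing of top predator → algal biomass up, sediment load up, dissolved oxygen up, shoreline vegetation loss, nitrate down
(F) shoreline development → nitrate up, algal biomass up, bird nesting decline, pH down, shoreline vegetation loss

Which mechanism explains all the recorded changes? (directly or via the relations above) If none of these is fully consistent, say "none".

C

For each candidate, compare predicted effects to what was observed:
(A) pathogen outbreak — fails on shoreline vegetation loss, algal biomass up, nitrate up, pH down, zooplankton density down (predicts nitrate down, not nitrate up; predicts pH up, not pH down)
(B) agricultural runoff — fails on algal biomass up, nitrate up, pH down, zooplankton density down (predicts nitrate down, not nitrate up; predicts pH up, not pH down)
(C) groundwater intrusion — shoreline vegetation loss match (via nitrate up → shoreline vegetation loss); algal biomass up match; bird nesting decline match; nitrate up match; pH down match; zooplankton density down match
(D) algal bloom die-off — shoreline vegetation loss match; algal biomass up match; bird nesting decline miss; nitrate up miss; pH down match; zooplankton density down match
(E) overfishing of top predator — fails on bird nesting decline, nitrate up, pH down, zooplankton density down (predicts nitrate down, not nitrate up)
(F) shoreline development — shoreline vegetation loss match; algal biomass up match; bird nesting decline match; nitrate up match; pH down match; zooplankton density down miss
(C) is the only candidate with no mismatches.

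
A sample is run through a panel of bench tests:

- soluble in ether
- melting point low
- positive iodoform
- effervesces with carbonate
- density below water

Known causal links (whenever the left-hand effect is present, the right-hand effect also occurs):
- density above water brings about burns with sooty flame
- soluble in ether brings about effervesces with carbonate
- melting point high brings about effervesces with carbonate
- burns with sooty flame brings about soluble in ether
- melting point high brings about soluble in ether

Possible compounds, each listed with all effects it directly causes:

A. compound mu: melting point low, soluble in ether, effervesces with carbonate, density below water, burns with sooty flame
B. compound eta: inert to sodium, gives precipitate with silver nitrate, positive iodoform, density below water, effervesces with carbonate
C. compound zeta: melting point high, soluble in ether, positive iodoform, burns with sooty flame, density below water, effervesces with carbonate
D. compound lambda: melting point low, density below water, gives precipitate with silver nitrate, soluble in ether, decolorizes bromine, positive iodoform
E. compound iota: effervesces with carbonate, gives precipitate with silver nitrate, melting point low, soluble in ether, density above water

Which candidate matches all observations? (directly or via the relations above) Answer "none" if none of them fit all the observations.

For each candidate, compare predicted effects to what was observed:
(A) compound mu — soluble in ether yes; melting point low yes; positive iodoform NO; effervesces with carbonate yes; density below water yes
(B) compound eta — does not account for soluble in ether, melting point low
(C) compound zeta — fails on melting point low (predicts melting point high, not melting point low)
(D) compound lambda — accounts for every observation (effervesces with carbonate by soluble in ether → effervesces with carbonate)
(E) compound iota — fails on positive iodoform, density below water (predicts density above water, not density below water)
Only (D) is consistent with every observation.

D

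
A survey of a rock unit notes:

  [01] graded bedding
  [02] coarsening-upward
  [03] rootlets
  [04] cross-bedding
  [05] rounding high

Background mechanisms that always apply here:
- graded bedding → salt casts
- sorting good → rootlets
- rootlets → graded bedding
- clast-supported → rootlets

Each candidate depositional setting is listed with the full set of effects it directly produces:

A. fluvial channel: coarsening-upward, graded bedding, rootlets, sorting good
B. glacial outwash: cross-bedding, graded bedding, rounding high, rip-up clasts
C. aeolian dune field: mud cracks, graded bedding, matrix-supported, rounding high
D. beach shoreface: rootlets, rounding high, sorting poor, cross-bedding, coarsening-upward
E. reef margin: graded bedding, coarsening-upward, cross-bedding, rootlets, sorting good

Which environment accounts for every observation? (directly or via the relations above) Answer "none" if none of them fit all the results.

Checking each candidate against the observations:
(A) fluvial channel — does not account for cross-bedding, rounding high
(B) glacial outwash — graded bedding ✓; coarsening-upward ✗; rootlets ✗; cross-bedding ✓; rounding high ✓
(C) aeolian dune field — does not account for coarsening-upward, rootlets, cross-bedding
(D) beach shoreface — accounts for every observation (graded bedding by rootlets → graded bedding)
(E) reef margin — graded bedding ✓; coarsening-upward ✓; rootlets ✓; cross-bedding ✓; rounding high ✗
Only (D) is consistent with every observation.

D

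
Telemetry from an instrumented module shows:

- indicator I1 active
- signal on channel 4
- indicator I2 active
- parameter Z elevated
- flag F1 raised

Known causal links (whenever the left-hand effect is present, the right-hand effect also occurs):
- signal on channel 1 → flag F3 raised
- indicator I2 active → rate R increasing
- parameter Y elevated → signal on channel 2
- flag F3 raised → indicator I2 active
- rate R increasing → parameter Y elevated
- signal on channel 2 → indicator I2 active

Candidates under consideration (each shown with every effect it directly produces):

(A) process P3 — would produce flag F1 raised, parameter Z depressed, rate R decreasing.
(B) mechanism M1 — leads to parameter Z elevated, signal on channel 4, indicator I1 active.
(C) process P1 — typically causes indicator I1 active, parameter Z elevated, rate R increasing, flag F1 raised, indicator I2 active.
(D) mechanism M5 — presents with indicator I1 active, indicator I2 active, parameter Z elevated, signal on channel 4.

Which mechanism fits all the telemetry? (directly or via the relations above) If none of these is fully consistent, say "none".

Checking each candidate against the observations:
(A) process P3 — indicator I1 active miss; signal on channel 4 miss; indicator I2 active miss; parameter Z elevated miss; flag F1 raised match
(B) mechanism M1 — indicator I1 active match; signal on channel 4 match; indicator I2 active miss; parameter Z elevated match; flag F1 raised miss
(C) process P1 — indicator I1 active match; signal on channel 4 miss; indicator I2 active match; parameter Z elevated match; flag F1 raised match
(D) mechanism M5 — indicator I1 active match; signal on channel 4 match; indicator I2 active match; parameter Z elevated match; flag F1 raised miss
None of the listed candidates fits everything.

none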